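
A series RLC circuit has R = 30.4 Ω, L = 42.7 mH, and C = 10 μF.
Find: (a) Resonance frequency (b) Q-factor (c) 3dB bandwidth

Step 1 — Resonance condition Im(Z)=0 gives ω₀ = 1/√(LC).
Step 2 — ω₀ = 1/√(0.0427·1e-05) = 1530 rad/s.
Step 3 — f₀ = ω₀/(2π) = 243.6 Hz.
Step 4 — Series Q: Q = ω₀L/R = 1530·0.0427/30.4 = 2.15.
Step 5 — 3dB bandwidth: Δω = ω₀/Q = 711.9 rad/s; BW = Δω/(2π) = 113.3 Hz.

(a) f₀ = 243.6 Hz  (b) Q = 2.15  (c) BW = 113.3 Hz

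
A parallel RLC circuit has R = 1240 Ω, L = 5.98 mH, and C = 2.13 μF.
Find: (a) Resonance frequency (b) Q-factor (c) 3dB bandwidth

Step 1 — Resonance: ω₀ = 1/√(LC) = 1/√(0.00598·2.13e-06) = 8861 rad/s.
Step 2 — f₀ = ω₀/(2π) = 1410 Hz.
Step 3 — Parallel Q: Q = R/(ω₀L) = 1240/(8861·0.00598) = 23.4.
Step 4 — Bandwidth: Δω = ω₀/Q = 378.6 rad/s; BW = Δω/(2π) = 60.26 Hz.

(a) f₀ = 1410 Hz  (b) Q = 23.4  (c) BW = 60.26 Hz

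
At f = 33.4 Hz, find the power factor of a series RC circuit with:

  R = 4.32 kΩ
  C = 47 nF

Step 1 — Angular frequency: ω = 2π·f = 2π·33.4 = 209.9 rad/s.
Step 2 — Component impedances:
  R: Z = R = 4320 Ω
  C: Z = 1/(jωC) = -j/(ω·C) = 0 - j1.014e+05 Ω
Step 3 — Series combination: Z_total = R + C = 4320 - j1.014e+05 Ω = 1.015e+05∠-87.6° Ω.
Step 4 — Power factor: PF = cos(φ) = Re(Z)/|Z| = 4320/1.0148e+05 = 0.04257.
Step 5 — Type: Im(Z) = -1.014e+05 ⇒ leading (phase φ = -87.6°).

PF = 0.04257 (leading, φ = -87.6°)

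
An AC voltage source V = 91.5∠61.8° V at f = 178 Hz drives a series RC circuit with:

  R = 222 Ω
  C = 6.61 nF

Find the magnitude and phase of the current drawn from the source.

Step 1 — Angular frequency: ω = 2π·f = 2π·178 = 1118 rad/s.
Step 2 — Component impedances:
  R: Z = R = 222 Ω
  C: Z = 1/(jωC) = -j/(ω·C) = 0 - j1.353e+05 Ω
Step 3 — Series combination: Z_total = R + C = 222 - j1.353e+05 Ω = 1.353e+05∠-89.9° Ω.
Step 4 — Source phasor: V = 91.5∠61.8° V = 43.24 + j80.64 V.
Step 5 — Ohm's law: I = V / Z_total = (43.24 + j80.64) / (222 - j1.353e+05) = -0.0005956 + j0.0003206 A.
Step 6 — Convert to polar: |I| = 0.0006764 A, ∠I = 151.7°.

I = 0.0006764∠151.7° A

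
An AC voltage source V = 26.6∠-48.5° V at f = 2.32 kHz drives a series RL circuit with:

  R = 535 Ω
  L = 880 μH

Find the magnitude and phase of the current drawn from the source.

Step 1 — Angular frequency: ω = 2π·f = 2π·2320 = 1.458e+04 rad/s.
Step 2 — Component impedances:
  R: Z = R = 535 Ω
  L: Z = jωL = j·1.458e+04·0.00088 = 0 + j12.83 Ω
Step 3 — Series combination: Z_total = R + L = 535 + j12.83 Ω = 535.2∠1.4° Ω.
Step 4 — Source phasor: V = 26.6∠-48.5° V = 17.63 - j19.92 V.
Step 5 — Ohm's law: I = V / Z_total = (17.63 - j19.92) / (535 + j12.83) = 0.03203 - j0.03801 A.
Step 6 — Convert to polar: |I| = 0.04971 A, ∠I = -49.9°.

I = 0.04971∠-49.9° A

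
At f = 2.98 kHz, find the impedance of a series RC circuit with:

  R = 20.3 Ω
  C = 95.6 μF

Step 1 — Angular frequency: ω = 2π·f = 2π·2980 = 1.872e+04 rad/s.
Step 2 — Component impedances:
  R: Z = R = 20.3 Ω
  C: Z = 1/(jωC) = -j/(ω·C) = 0 - j0.5587 Ω
Step 3 — Series combination: Z_total = R + C = 20.3 - j0.5587 Ω = 20.31∠-1.6° Ω.

Z = 20.3 - j0.5587 Ω = 20.31∠-1.6° Ω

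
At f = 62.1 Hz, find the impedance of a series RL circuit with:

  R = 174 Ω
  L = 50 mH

Step 1 — Angular frequency: ω = 2π·f = 2π·62.1 = 390.2 rad/s.
Step 2 — Component impedances:
  R: Z = R = 174 Ω
  L: Z = jωL = j·390.2·0.05 = 0 + j19.51 Ω
Step 3 — Series combination: Z_total = R + L = 174 + j19.51 Ω = 175.1∠6.4° Ω.

Z = 174 + j19.51 Ω = 175.1∠6.4° Ω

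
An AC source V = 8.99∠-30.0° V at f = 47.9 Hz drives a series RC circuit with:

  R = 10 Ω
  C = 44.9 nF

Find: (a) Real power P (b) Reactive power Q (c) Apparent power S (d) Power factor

Step 1 — Angular frequency: ω = 2π·f = 2π·47.9 = 301 rad/s.
Step 2 — Component impedances:
  R: Z = R = 10 Ω
  C: Z = 1/(jωC) = -j/(ω·C) = 0 - j7.4e+04 Ω
Step 3 — Series combination: Z_total = R + C = 10 - j7.4e+04 Ω = 7.4e+04∠-90.0° Ω.
Step 4 — Source phasor: V = 8.99∠-30.0° V = 7.786 - j4.495 V.
Step 5 — Current: I = V / Z = 6.076e-05 + j0.0001052 A = 0.0001215∠60.0° A.
Step 6 — Complex power: S = V·I* = 1.476e-07 - j0.001092 VA.
Step 7 — Real power: P = Re(S) = 1.476e-07 W.
Step 8 — Reactive power: Q = Im(S) = -0.001092 VAR.
Step 9 — Apparent power: |S| = 0.001092 VA.
Step 10 — Power factor: PF = P/|S| = 0.0001351 (leading).

(a) P = 1.476e-07 W  (b) Q = -0.001092 VAR  (c) S = 0.001092 VA  (d) PF = 0.0001351 (leading)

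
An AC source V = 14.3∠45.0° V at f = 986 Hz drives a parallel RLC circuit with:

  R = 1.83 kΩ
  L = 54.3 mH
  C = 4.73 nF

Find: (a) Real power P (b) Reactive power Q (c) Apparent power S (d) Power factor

Step 1 — Angular frequency: ω = 2π·f = 2π·986 = 6195 rad/s.
Step 2 — Component impedances:
  R: Z = R = 1830 Ω
  L: Z = jωL = j·6195·0.0543 = 0 + j336.4 Ω
  C: Z = 1/(jωC) = -j/(ω·C) = 0 - j3.413e+04 Ω
Step 3 — Parallel combination: 1/Z_total = 1/R + 1/L + 1/C; Z_total = 60.97 + j328.4 Ω = 334∠79.5° Ω.
Step 4 — Source phasor: V = 14.3∠45.0° V = 10.11 + j10.11 V.
Step 5 — Current: I = V / Z = 0.03529 - j0.02424 A = 0.04281∠-34.5° A.
Step 6 — Complex power: S = V·I* = 0.1117 + j0.6019 VA.
Step 7 — Real power: P = Re(S) = 0.1117 W.
Step 8 — Reactive power: Q = Im(S) = 0.6019 VAR.
Step 9 — Apparent power: |S| = 0.6122 VA.
Step 10 — Power factor: PF = P/|S| = 0.1825 (lagging).

(a) P = 0.1117 W  (b) Q = 0.6019 VAR  (c) S = 0.6122 VA  (d) PF = 0.1825 (lagging)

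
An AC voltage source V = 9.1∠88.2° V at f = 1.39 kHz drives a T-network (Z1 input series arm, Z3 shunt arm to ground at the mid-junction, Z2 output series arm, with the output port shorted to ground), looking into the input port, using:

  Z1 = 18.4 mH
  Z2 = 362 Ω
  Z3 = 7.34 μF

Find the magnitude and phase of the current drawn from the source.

Step 1 — Angular frequency: ω = 2π·f = 2π·1390 = 8734 rad/s.
Step 2 — Component impedances:
  Z1: Z = jωL = j·8734·0.0184 = 0 + j160.7 Ω
  Z2: Z = R = 362 Ω
  Z3: Z = 1/(jωC) = -j/(ω·C) = 0 - j15.6 Ω
Step 3 — With the output port shorted to ground, the output series arm Z2 runs from the junction to ground; the shunt arm Z3 also runs from the junction to ground. They appear in parallel: Z3 || Z2 = 0.671 - j15.57 Ω.
Step 4 — Series with input arm Z1: Z_in = Z1 + (Z3 || Z2) = 0.671 + j145.1 Ω = 145.1∠89.7° Ω.
Step 5 — Source phasor: V = 9.1∠88.2° V = 0.2858 + j9.096 V.
Step 6 — Ohm's law: I = V / Z_total = (0.2858 + j9.096) / (0.671 + j145.1) = 0.06268 - j0.00168 A.
Step 7 — Convert to polar: |I| = 0.0627 A, ∠I = -1.5°.

I = 0.0627∠-1.5° A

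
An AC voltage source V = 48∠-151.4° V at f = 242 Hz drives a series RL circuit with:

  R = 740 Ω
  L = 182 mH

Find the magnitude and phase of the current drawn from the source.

Step 1 — Angular frequency: ω = 2π·f = 2π·242 = 1521 rad/s.
Step 2 — Component impedances:
  R: Z = R = 740 Ω
  L: Z = jωL = j·1521·0.182 = 0 + j276.7 Ω
Step 3 — Series combination: Z_total = R + L = 740 + j276.7 Ω = 790.1∠20.5° Ω.
Step 4 — Source phasor: V = 48∠-151.4° V = -42.14 - j22.98 V.
Step 5 — Ohm's law: I = V / Z_total = (-42.14 - j22.98) / (740 + j276.7) = -0.06015 - j0.008556 A.
Step 6 — Convert to polar: |I| = 0.06076 A, ∠I = -171.9°.

I = 0.06076∠-171.9° A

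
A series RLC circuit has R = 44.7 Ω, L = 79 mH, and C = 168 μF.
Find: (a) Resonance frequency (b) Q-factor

Step 1 — Resonance condition Im(Z)=0 gives ω₀ = 1/√(LC).
Step 2 — ω₀ = 1/√(0.079·0.000168) = 274.5 rad/s.
Step 3 — f₀ = ω₀/(2π) = 43.69 Hz.
Step 4 — Series Q: Q = ω₀L/R = 274.5·0.079/44.7 = 0.4851.

(a) f₀ = 43.69 Hz  (b) Q = 0.4851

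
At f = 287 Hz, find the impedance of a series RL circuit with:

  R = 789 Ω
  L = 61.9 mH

Step 1 — Angular frequency: ω = 2π·f = 2π·287 = 1803 rad/s.
Step 2 — Component impedances:
  R: Z = R = 789 Ω
  L: Z = jωL = j·1803·0.0619 = 0 + j111.6 Ω
Step 3 — Series combination: Z_total = R + L = 789 + j111.6 Ω = 796.9∠8.1° Ω.

Z = 789 + j111.6 Ω = 796.9∠8.1° Ω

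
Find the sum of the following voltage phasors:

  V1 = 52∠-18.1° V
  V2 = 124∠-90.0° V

Step 1 — Convert each phasor to rectangular form:
  V1 = 52·(cos(-18.1°) + j·sin(-18.1°)) = 49.43 - j16.16 V
  V2 = 124·(cos(-90.0°) + j·sin(-90.0°)) = 0 - j124 V
Step 2 — Sum components: V_total = 49.43 - j140.2 V.
Step 3 — Convert to polar: |V_total| = 148.6 V, ∠V_total = -70.6°.

V_total = 148.6∠-70.6° V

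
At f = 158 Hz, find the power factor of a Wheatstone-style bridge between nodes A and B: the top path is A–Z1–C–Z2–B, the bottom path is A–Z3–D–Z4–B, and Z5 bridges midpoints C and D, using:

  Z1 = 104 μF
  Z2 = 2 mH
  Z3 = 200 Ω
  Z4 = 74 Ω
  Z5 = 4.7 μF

Step 1 — Angular frequency: ω = 2π·f = 2π·158 = 992.7 rad/s.
Step 2 — Component impedances:
  Z1: Z = 1/(jωC) = -j/(ω·C) = 0 - j9.686 Ω
  Z2: Z = jωL = j·992.7·0.002 = 0 + j1.985 Ω
  Z3: Z = R = 200 Ω
  Z4: Z = R = 74 Ω
  Z5: Z = 1/(jωC) = -j/(ω·C) = 0 - j214.3 Ω
Step 3 — Bridge requires nodal analysis (the Z5 bridge couples midpoints C and D, so the two paths cannot be reduced to a simple series/parallel combination). Setting node B to ground and injecting 1 A at node A, the 3-node admittance system at A, C, D solves to V_A = Z_AB = 0.2305 - j7.621 Ω = 7.624∠-88.3° Ω.
Step 4 — Power factor: PF = cos(φ) = Re(Z)/|Z| = 0.2305/7.624 = 0.03023.
Step 5 — Type: Im(Z) = -7.621 ⇒ leading (phase φ = -88.3°).

PF = 0.03023 (leading, φ = -88.3°)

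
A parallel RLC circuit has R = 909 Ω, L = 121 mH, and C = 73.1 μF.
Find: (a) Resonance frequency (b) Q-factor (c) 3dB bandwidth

Step 1 — Resonance: ω₀ = 1/√(LC) = 1/√(0.121·7.31e-05) = 336.2 rad/s.
Step 2 — f₀ = ω₀/(2π) = 53.51 Hz.
Step 3 — Parallel Q: Q = R/(ω₀L) = 909/(336.2·0.121) = 22.34.
Step 4 — Bandwidth: Δω = ω₀/Q = 15.05 rad/s; BW = Δω/(2π) = 2.395 Hz.

(a) f₀ = 53.51 Hz  (b) Q = 22.34  (c) BW = 2.395 Hz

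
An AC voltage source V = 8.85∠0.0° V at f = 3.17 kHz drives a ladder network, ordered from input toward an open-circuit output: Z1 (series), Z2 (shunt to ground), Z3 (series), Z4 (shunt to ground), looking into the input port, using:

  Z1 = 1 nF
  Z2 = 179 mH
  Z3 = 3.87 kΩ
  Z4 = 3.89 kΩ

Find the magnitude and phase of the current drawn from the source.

Step 1 — Angular frequency: ω = 2π·f = 2π·3170 = 1.992e+04 rad/s.
Step 2 — Component impedances:
  Z1: Z = 1/(jωC) = -j/(ω·C) = 0 - j5.021e+04 Ω
  Z2: Z = jωL = j·1.992e+04·0.179 = 0 + j3565 Ω
  Z3: Z = R = 3870 Ω
  Z4: Z = R = 3890 Ω
Step 3 — Ladder network (open output): work backward from the far end, alternating series and parallel combinations. Z_in = 1353 - j4.726e+04 Ω = 4.728e+04∠-88.4° Ω.
Step 4 — Source phasor: V = 8.85∠0.0° V = 8.85 V.
Step 5 — Ohm's law: I = V / Z_total = (8.85) / (1353 - j4.726e+04) = 5.354e-06 + j0.0001871 A.
Step 6 — Convert to polar: |I| = 0.0001872 A, ∠I = 88.4°.

I = 0.0001872∠88.4° A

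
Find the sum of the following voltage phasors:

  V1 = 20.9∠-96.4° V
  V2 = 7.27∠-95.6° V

Step 1 — Convert each phasor to rectangular form:
  V1 = 20.9·(cos(-96.4°) + j·sin(-96.4°)) = -2.33 - j20.77 V
  V2 = 7.27·(cos(-95.6°) + j·sin(-95.6°)) = -0.7094 - j7.235 V
Step 2 — Sum components: V_total = -3.039 - j28.01 V.
Step 3 — Convert to polar: |V_total| = 28.17 V, ∠V_total = -96.2°.

V_total = 28.17∠-96.2° V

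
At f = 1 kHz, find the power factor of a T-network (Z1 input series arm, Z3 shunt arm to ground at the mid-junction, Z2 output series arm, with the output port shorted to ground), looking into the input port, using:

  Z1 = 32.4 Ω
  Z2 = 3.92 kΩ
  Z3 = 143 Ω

Step 1 — Angular frequency: ω = 2π·f = 2π·1000 = 6283 rad/s.
Step 2 — Component impedances:
  Z1: Z = R = 32.4 Ω
  Z2: Z = R = 3920 Ω
  Z3: Z = R = 143 Ω
Step 3 — With the output port shorted to ground, the output series arm Z2 runs from the junction to ground; the shunt arm Z3 also runs from the junction to ground. They appear in parallel: Z3 || Z2 = 138 Ω.
Step 4 — Series with input arm Z1: Z_in = Z1 + (Z3 || Z2) = 170.4 Ω = 170.4∠0.0° Ω.
Step 5 — Power factor: PF = cos(φ) = Re(Z)/|Z| = 170.4/170.4 = 1.
Step 6 — Type: Im(Z) = 0 ⇒ unity (phase φ = 0.0°).

PF = 1 (unity, φ = 0.0°)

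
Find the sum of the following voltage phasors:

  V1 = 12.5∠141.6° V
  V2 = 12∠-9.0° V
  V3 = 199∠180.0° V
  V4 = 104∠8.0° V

Step 1 — Convert each phasor to rectangular form:
  V1 = 12.5·(cos(141.6°) + j·sin(141.6°)) = -9.796 + j7.764 V
  V2 = 12·(cos(-9.0°) + j·sin(-9.0°)) = 11.85 - j1.877 V
  V3 = 199·(cos(180.0°) + j·sin(180.0°)) = -199 V
  V4 = 104·(cos(8.0°) + j·sin(8.0°)) = 103 + j14.47 V
Step 2 — Sum components: V_total = -93.96 + j20.36 V.
Step 3 — Convert to polar: |V_total| = 96.14 V, ∠V_total = 167.8°.

V_total = 96.14∠167.8° V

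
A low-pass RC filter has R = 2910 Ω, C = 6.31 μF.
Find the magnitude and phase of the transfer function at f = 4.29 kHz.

Step 1 — Angular frequency: ω = 2π·4290 = 2.695e+04 rad/s.
Step 2 — Transfer function: H(jω) = 1/(1 + jωRC).
Step 3 — Denominator: 1 + jωRC = 1 + j·2.695e+04·2910·6.31e-06 = 1 + j494.9.
Step 4 — H = 4.082e-06 - j0.00202.
Step 5 — Magnitude: |H| = 0.00202 (-53.9 dB); phase: φ = -89.9°.

|H| = 0.00202 (-53.9 dB), φ = -89.9°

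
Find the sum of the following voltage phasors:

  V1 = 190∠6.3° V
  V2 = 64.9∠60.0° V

Step 1 — Convert each phasor to rectangular form:
  V1 = 190·(cos(6.3°) + j·sin(6.3°)) = 188.9 + j20.85 V
  V2 = 64.9·(cos(60.0°) + j·sin(60.0°)) = 32.45 + j56.21 V
Step 2 — Sum components: V_total = 221.3 + j77.05 V.
Step 3 — Convert to polar: |V_total| = 234.3 V, ∠V_total = 19.2°.

V_total = 234.3∠19.2° V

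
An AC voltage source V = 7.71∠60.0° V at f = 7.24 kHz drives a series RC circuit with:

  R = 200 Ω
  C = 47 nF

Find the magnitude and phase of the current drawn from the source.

Step 1 — Angular frequency: ω = 2π·f = 2π·7240 = 4.549e+04 rad/s.
Step 2 — Component impedances:
  R: Z = R = 200 Ω
  C: Z = 1/(jωC) = -j/(ω·C) = 0 - j467.7 Ω
Step 3 — Series combination: Z_total = R + C = 200 - j467.7 Ω = 508.7∠-66.8° Ω.
Step 4 — Source phasor: V = 7.71∠60.0° V = 3.855 + j6.677 V.
Step 5 — Ohm's law: I = V / Z_total = (3.855 + j6.677) / (200 - j467.7) = -0.009089 + j0.01213 A.
Step 6 — Convert to polar: |I| = 0.01516 A, ∠I = 126.8°.

I = 0.01516∠126.8° A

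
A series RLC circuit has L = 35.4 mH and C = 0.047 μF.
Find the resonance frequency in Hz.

Step 1 — Resonance condition Im(Z)=0 gives ω₀ = 1/√(LC).
Step 2 — ω₀ = 1/√(0.0354·4.7e-08) = 2.452e+04 rad/s.
Step 3 — f₀ = ω₀/(2π) = 3902 Hz.

f₀ = 3902 Hz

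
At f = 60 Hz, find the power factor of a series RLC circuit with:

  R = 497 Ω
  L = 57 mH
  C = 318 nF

Step 1 — Angular frequency: ω = 2π·f = 2π·60 = 377 rad/s.
Step 2 — Component impedances:
  R: Z = R = 497 Ω
  L: Z = jωL = j·377·0.057 = 0 + j21.49 Ω
  C: Z = 1/(jωC) = -j/(ω·C) = 0 - j8341 Ω
Step 3 — Series combination: Z_total = R + L + C = 497 - j8320 Ω = 8335∠-86.6° Ω.
Step 4 — Power factor: PF = cos(φ) = Re(Z)/|Z| = 497/8335 = 0.05963.
Step 5 — Type: Im(Z) = -8320 ⇒ leading (phase φ = -86.6°).

PF = 0.05963 (leading, φ = -86.6°)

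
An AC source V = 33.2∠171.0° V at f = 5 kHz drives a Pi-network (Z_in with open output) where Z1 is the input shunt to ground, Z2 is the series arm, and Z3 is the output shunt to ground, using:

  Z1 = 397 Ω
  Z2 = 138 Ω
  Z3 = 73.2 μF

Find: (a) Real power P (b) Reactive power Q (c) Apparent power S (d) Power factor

Step 1 — Angular frequency: ω = 2π·f = 2π·5000 = 3.142e+04 rad/s.
Step 2 — Component impedances:
  Z1: Z = R = 397 Ω
  Z2: Z = R = 138 Ω
  Z3: Z = 1/(jωC) = -j/(ω·C) = 0 - j0.4348 Ω
Step 3 — With open output, the series arm Z2 and the output shunt Z3 appear in series to ground: Z2 + Z3 = 138 - j0.4348 Ω.
Step 4 — Parallel with input shunt Z1: Z_in = Z1 || (Z2 + Z3) = 102.4 - j0.2394 Ω = 102.4∠-0.1° Ω.
Step 5 — Source phasor: V = 33.2∠171.0° V = -32.79 + j5.194 V.
Step 6 — Current: I = V / Z = -0.3203 + j0.04997 A = 0.3242∠171.1° A.
Step 7 — Complex power: S = V·I* = 10.76 - j0.02517 VA.
Step 8 — Real power: P = Re(S) = 10.76 W.
Step 9 — Reactive power: Q = Im(S) = -0.02517 VAR.
Step 10 — Apparent power: |S| = 10.76 VA.
Step 11 — Power factor: PF = P/|S| = 1 (leading).

(a) P = 10.76 W  (b) Q = -0.02517 VAR  (c) S = 10.76 VA  (d) PF = 1 (leading)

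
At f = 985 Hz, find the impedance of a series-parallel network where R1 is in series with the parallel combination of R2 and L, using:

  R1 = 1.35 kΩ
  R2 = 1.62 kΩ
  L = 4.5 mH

Step 1 — Angular frequency: ω = 2π·f = 2π·985 = 6189 rad/s.
Step 2 — Component impedances:
  R1: Z = R = 1350 Ω
  R2: Z = R = 1620 Ω
  L: Z = jωL = j·6189·0.0045 = 0 + j27.85 Ω
Step 3 — Parallel branch: R2 || L = 1/(1/R2 + 1/L) = 0.4786 + j27.84 Ω.
Step 4 — Series with R1: Z_total = R1 + (R2 || L) = 1350 + j27.84 Ω = 1351∠1.2° Ω.

Z = 1350 + j27.84 Ω = 1351∠1.2° Ω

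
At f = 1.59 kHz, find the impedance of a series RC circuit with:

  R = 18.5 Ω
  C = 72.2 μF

Step 1 — Angular frequency: ω = 2π·f = 2π·1590 = 9990 rad/s.
Step 2 — Component impedances:
  R: Z = R = 18.5 Ω
  C: Z = 1/(jωC) = -j/(ω·C) = 0 - j1.386 Ω
Step 3 — Series combination: Z_total = R + C = 18.5 - j1.386 Ω = 18.55∠-4.3° Ω.

Z = 18.5 - j1.386 Ω = 18.55∠-4.3° Ω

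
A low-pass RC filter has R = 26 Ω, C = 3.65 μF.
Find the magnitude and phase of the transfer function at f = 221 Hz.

Step 1 — Angular frequency: ω = 2π·221 = 1389 rad/s.
Step 2 — Transfer function: H(jω) = 1/(1 + jωRC).
Step 3 — Denominator: 1 + jωRC = 1 + j·1389·26·3.65e-06 = 1 + j0.1318.
Step 4 — H = 0.9829 - j0.1295.
Step 5 — Magnitude: |H| = 0.9914 (-0.1 dB); phase: φ = -7.5°.

|H| = 0.9914 (-0.1 dB), φ = -7.5°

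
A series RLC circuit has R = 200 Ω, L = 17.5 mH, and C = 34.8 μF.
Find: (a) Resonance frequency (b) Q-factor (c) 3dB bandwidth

Step 1 — Resonance: ω₀ = 1/√(LC) = 1/√(0.0175·3.48e-05) = 1281 rad/s.
Step 2 — f₀ = ω₀/(2π) = 203.9 Hz.
Step 3 — Series Q: Q = ω₀L/R = 1281·0.0175/200 = 0.1121.
Step 4 — Bandwidth: Δω = ω₀/Q = 1.143e+04 rad/s; BW = Δω/(2π) = 1819 Hz.

(a) f₀ = 203.9 Hz  (b) Q = 0.1121  (c) BW = 1819 Hz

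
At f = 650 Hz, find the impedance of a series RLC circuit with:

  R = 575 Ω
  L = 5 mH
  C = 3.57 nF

Step 1 — Angular frequency: ω = 2π·f = 2π·650 = 4084 rad/s.
Step 2 — Component impedances:
  R: Z = R = 575 Ω
  L: Z = jωL = j·4084·0.005 = 0 + j20.42 Ω
  C: Z = 1/(jωC) = -j/(ω·C) = 0 - j6.859e+04 Ω
Step 3 — Series combination: Z_total = R + L + C = 575 - j6.857e+04 Ω = 6.857e+04∠-89.5° Ω.

Z = 575 - j6.857e+04 Ω = 6.857e+04∠-89.5° Ω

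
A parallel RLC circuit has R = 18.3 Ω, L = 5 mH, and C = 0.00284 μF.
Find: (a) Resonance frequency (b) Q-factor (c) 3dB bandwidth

Step 1 — Resonance: ω₀ = 1/√(LC) = 1/√(0.005·2.84e-09) = 2.654e+05 rad/s.
Step 2 — f₀ = ω₀/(2π) = 4.224e+04 Hz.
Step 3 — Parallel Q: Q = R/(ω₀L) = 18.3/(2.654e+05·0.005) = 0.01379.
Step 4 — Bandwidth: Δω = ω₀/Q = 1.924e+07 rad/s; BW = Δω/(2π) = 3.062e+06 Hz.

(a) f₀ = 4.224e+04 Hz  (b) Q = 0.01379  (c) BW = 3.062e+06 Hz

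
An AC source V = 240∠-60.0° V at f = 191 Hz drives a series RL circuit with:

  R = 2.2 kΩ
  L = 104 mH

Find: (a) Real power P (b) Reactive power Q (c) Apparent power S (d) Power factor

Step 1 — Angular frequency: ω = 2π·f = 2π·191 = 1200 rad/s.
Step 2 — Component impedances:
  R: Z = R = 2200 Ω
  L: Z = jωL = j·1200·0.104 = 0 + j124.8 Ω
Step 3 — Series combination: Z_total = R + L = 2200 + j124.8 Ω = 2204∠3.2° Ω.
Step 4 — Source phasor: V = 240∠-60.0° V = 120 - j207.8 V.
Step 5 — Current: I = V / Z = 0.04903 - j0.09726 A = 0.1089∠-63.2° A.
Step 6 — Complex power: S = V·I* = 26.1 + j1.481 VA.
Step 7 — Real power: P = Re(S) = 26.1 W.
Step 8 — Reactive power: Q = Im(S) = 1.481 VAR.
Step 9 — Apparent power: |S| = 26.14 VA.
Step 10 — Power factor: PF = P/|S| = 0.9984 (lagging).

(a) P = 26.1 W  (b) Q = 1.481 VAR  (c) S = 26.14 VA  (d) PF = 0.9984 (lagging)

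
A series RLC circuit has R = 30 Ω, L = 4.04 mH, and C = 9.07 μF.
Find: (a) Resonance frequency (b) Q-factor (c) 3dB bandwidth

Step 1 — Resonance condition Im(Z)=0 gives ω₀ = 1/√(LC).
Step 2 — ω₀ = 1/√(0.00404·9.07e-06) = 5224 rad/s.
Step 3 — f₀ = ω₀/(2π) = 831.4 Hz.
Step 4 — Series Q: Q = ω₀L/R = 5224·0.00404/30 = 0.7035.
Step 5 — 3dB bandwidth: Δω = ω₀/Q = 7426 rad/s; BW = Δω/(2π) = 1182 Hz.

(a) f₀ = 831.4 Hz  (b) Q = 0.7035  (c) BW = 1182 Hz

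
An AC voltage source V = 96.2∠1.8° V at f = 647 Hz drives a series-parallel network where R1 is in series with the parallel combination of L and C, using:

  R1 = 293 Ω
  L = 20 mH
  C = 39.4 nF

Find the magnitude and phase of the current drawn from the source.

Step 1 — Angular frequency: ω = 2π·f = 2π·647 = 4065 rad/s.
Step 2 — Component impedances:
  R1: Z = R = 293 Ω
  L: Z = jωL = j·4065·0.02 = 0 + j81.3 Ω
  C: Z = 1/(jωC) = -j/(ω·C) = 0 - j6243 Ω
Step 3 — Parallel branch: L || C = 1/(1/L + 1/C) = 0 + j82.38 Ω.
Step 4 — Series with R1: Z_total = R1 + (L || C) = 293 + j82.38 Ω = 304.4∠15.7° Ω.
Step 5 — Source phasor: V = 96.2∠1.8° V = 96.15 + j3.022 V.
Step 6 — Ohm's law: I = V / Z_total = (96.15 + j3.022) / (293 + j82.38) = 0.3068 - j0.07595 A.
Step 7 — Convert to polar: |I| = 0.3161 A, ∠I = -13.9°.

I = 0.3161∠-13.9° A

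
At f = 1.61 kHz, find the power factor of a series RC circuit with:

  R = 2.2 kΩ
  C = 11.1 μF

Step 1 — Angular frequency: ω = 2π·f = 2π·1610 = 1.012e+04 rad/s.
Step 2 — Component impedances:
  R: Z = R = 2200 Ω
  C: Z = 1/(jωC) = -j/(ω·C) = 0 - j8.906 Ω
Step 3 — Series combination: Z_total = R + C = 2200 - j8.906 Ω = 2200∠-0.2° Ω.
Step 4 — Power factor: PF = cos(φ) = Re(Z)/|Z| = 2200/2200 = 1.
Step 5 — Type: Im(Z) = -8.906 ⇒ leading (phase φ = -0.2°).

PF = 1 (leading, φ = -0.2°)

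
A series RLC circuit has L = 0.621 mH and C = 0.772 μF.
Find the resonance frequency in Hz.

Step 1 — Resonance condition Im(Z)=0 gives ω₀ = 1/√(LC).
Step 2 — ω₀ = 1/√(0.000621·7.72e-07) = 4.567e+04 rad/s.
Step 3 — f₀ = ω₀/(2π) = 7269 Hz.

f₀ = 7269 Hz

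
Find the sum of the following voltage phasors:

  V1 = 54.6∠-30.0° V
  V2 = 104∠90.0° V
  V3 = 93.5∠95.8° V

Step 1 — Convert each phasor to rectangular form:
  V1 = 54.6·(cos(-30.0°) + j·sin(-30.0°)) = 47.28 - j27.3 V
  V2 = 104·(cos(90.0°) + j·sin(90.0°)) = 0 + j104 V
  V3 = 93.5·(cos(95.8°) + j·sin(95.8°)) = -9.449 + j93.02 V
Step 2 — Sum components: V_total = 37.84 + j169.7 V.
Step 3 — Convert to polar: |V_total| = 173.9 V, ∠V_total = 77.4°.

V_total = 173.9∠77.4° V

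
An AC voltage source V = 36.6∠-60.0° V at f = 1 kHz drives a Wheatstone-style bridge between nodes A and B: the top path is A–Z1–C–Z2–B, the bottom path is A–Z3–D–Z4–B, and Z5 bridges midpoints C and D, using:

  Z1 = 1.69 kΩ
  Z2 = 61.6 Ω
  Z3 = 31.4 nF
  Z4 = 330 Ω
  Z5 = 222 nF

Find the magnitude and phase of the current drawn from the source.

Step 1 — Angular frequency: ω = 2π·f = 2π·1000 = 6283 rad/s.
Step 2 — Component impedances:
  Z1: Z = R = 1690 Ω
  Z2: Z = R = 61.6 Ω
  Z3: Z = 1/(jωC) = -j/(ω·C) = 0 - j5069 Ω
  Z4: Z = R = 330 Ω
  Z5: Z = 1/(jωC) = -j/(ω·C) = 0 - j716.9 Ω
Step 3 — Bridge requires nodal analysis (the Z5 bridge couples midpoints C and D, so the two paths cannot be reduced to a simple series/parallel combination). Setting node B to ground and injecting 1 A at node A, the 3-node admittance system at A, C, D solves to V_A = Z_AB = 1543 - j502.1 Ω = 1622∠-18.0° Ω.
Step 4 — Source phasor: V = 36.6∠-60.0° V = 18.3 - j31.7 V.
Step 5 — Ohm's law: I = V / Z_total = (18.3 - j31.7) / (1543 - j502.1) = 0.01677 - j0.01509 A.
Step 6 — Convert to polar: |I| = 0.02256 A, ∠I = -42.0°.

I = 0.02256∠-42.0° A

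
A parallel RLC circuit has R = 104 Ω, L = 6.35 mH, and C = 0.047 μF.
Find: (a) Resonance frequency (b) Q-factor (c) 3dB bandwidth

Step 1 — Resonance: ω₀ = 1/√(LC) = 1/√(0.00635·4.7e-08) = 5.788e+04 rad/s.
Step 2 — f₀ = ω₀/(2π) = 9213 Hz.
Step 3 — Parallel Q: Q = R/(ω₀L) = 104/(5.788e+04·0.00635) = 0.2829.
Step 4 — Bandwidth: Δω = ω₀/Q = 2.046e+05 rad/s; BW = Δω/(2π) = 3.256e+04 Hz.

(a) f₀ = 9213 Hz  (b) Q = 0.2829  (c) BW = 3.256e+04 Hz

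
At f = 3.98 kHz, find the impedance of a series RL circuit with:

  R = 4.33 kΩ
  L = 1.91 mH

Step 1 — Angular frequency: ω = 2π·f = 2π·3980 = 2.501e+04 rad/s.
Step 2 — Component impedances:
  R: Z = R = 4330 Ω
  L: Z = jωL = j·2.501e+04·0.00191 = 0 + j47.76 Ω
Step 3 — Series combination: Z_total = R + L = 4330 + j47.76 Ω = 4330∠0.6° Ω.

Z = 4330 + j47.76 Ω = 4330∠0.6° Ω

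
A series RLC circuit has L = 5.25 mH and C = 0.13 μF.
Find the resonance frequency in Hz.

Step 1 — Resonance condition Im(Z)=0 gives ω₀ = 1/√(LC).
Step 2 — ω₀ = 1/√(0.00525·1.3e-07) = 3.828e+04 rad/s.
Step 3 — f₀ = ω₀/(2π) = 6092 Hz.

f₀ = 6092 Hz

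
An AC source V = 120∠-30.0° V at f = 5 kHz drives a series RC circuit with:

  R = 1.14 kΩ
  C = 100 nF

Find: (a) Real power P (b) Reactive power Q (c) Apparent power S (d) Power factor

Step 1 — Angular frequency: ω = 2π·f = 2π·5000 = 3.142e+04 rad/s.
Step 2 — Component impedances:
  R: Z = R = 1140 Ω
  C: Z = 1/(jωC) = -j/(ω·C) = 0 - j318.3 Ω
Step 3 — Series combination: Z_total = R + C = 1140 - j318.3 Ω = 1184∠-15.6° Ω.
Step 4 — Source phasor: V = 120∠-30.0° V = 103.9 - j60 V.
Step 5 — Current: I = V / Z = 0.0982 - j0.02521 A = 0.1014∠-14.4° A.
Step 6 — Complex power: S = V·I* = 11.72 - j3.272 VA.
Step 7 — Real power: P = Re(S) = 11.72 W.
Step 8 — Reactive power: Q = Im(S) = -3.272 VAR.
Step 9 — Apparent power: |S| = 12.17 VA.
Step 10 — Power factor: PF = P/|S| = 0.9632 (leading).

(a) P = 11.72 W  (b) Q = -3.272 VAR  (c) S = 12.17 VA  (d) PF = 0.9632 (leading)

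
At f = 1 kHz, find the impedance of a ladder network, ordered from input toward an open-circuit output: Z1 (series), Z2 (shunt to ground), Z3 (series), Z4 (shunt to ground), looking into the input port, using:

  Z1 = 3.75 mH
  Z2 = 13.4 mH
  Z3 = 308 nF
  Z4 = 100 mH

Step 1 — Angular frequency: ω = 2π·f = 2π·1000 = 6283 rad/s.
Step 2 — Component impedances:
  Z1: Z = jωL = j·6283·0.00375 = 0 + j23.56 Ω
  Z2: Z = jωL = j·6283·0.0134 = 0 + j84.19 Ω
  Z3: Z = 1/(jωC) = -j/(ω·C) = 0 - j516.7 Ω
  Z4: Z = jωL = j·6283·0.1 = 0 + j628.3 Ω
Step 3 — Ladder network (open output): work backward from the far end, alternating series and parallel combinations. Z_in = 0 + j71.55 Ω = 71.55∠90.0° Ω.

Z = 0 + j71.55 Ω = 71.55∠90.0° Ω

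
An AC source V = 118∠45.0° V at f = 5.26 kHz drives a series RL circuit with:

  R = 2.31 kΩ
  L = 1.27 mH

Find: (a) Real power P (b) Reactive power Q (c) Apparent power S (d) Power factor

Step 1 — Angular frequency: ω = 2π·f = 2π·5260 = 3.305e+04 rad/s.
Step 2 — Component impedances:
  R: Z = R = 2310 Ω
  L: Z = jωL = j·3.305e+04·0.00127 = 0 + j41.97 Ω
Step 3 — Series combination: Z_total = R + L = 2310 + j41.97 Ω = 2310∠1.0° Ω.
Step 4 — Source phasor: V = 118∠45.0° V = 83.44 + j83.44 V.
Step 5 — Current: I = V / Z = 0.03676 + j0.03545 A = 0.05107∠44.0° A.
Step 6 — Complex power: S = V·I* = 6.026 + j0.1095 VA.
Step 7 — Real power: P = Re(S) = 6.026 W.
Step 8 — Reactive power: Q = Im(S) = 0.1095 VAR.
Step 9 — Apparent power: |S| = 6.027 VA.
Step 10 — Power factor: PF = P/|S| = 0.9998 (lagging).

(a) P = 6.026 W  (b) Q = 0.1095 VAR  (c) S = 6.027 VA  (d) PF = 0.9998 (lagging)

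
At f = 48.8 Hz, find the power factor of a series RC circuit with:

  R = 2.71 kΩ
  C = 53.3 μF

Step 1 — Angular frequency: ω = 2π·f = 2π·48.8 = 306.6 rad/s.
Step 2 — Component impedances:
  R: Z = R = 2710 Ω
  C: Z = 1/(jωC) = -j/(ω·C) = 0 - j61.19 Ω
Step 3 — Series combination: Z_total = R + C = 2710 - j61.19 Ω = 2711∠-1.3° Ω.
Step 4 — Power factor: PF = cos(φ) = Re(Z)/|Z| = 2710/2710.7 = 0.9997.
Step 5 — Type: Im(Z) = -61.19 ⇒ leading (phase φ = -1.3°).

PF = 0.9997 (leading, φ = -1.3°)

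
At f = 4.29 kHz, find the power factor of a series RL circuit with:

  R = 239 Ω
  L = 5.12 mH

Step 1 — Angular frequency: ω = 2π·f = 2π·4290 = 2.695e+04 rad/s.
Step 2 — Component impedances:
  R: Z = R = 239 Ω
  L: Z = jωL = j·2.695e+04·0.00512 = 0 + j138 Ω
Step 3 — Series combination: Z_total = R + L = 239 + j138 Ω = 276∠30.0° Ω.
Step 4 — Power factor: PF = cos(φ) = Re(Z)/|Z| = 239/275.98 = 0.866.
Step 5 — Type: Im(Z) = 138 ⇒ lagging (phase φ = 30.0°).

PF = 0.866 (lagging, φ = 30.0°)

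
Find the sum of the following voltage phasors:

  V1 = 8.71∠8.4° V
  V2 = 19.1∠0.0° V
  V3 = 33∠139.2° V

Step 1 — Convert each phasor to rectangular form:
  V1 = 8.71·(cos(8.4°) + j·sin(8.4°)) = 8.617 + j1.272 V
  V2 = 19.1·(cos(0.0°) + j·sin(0.0°)) = 19.1 V
  V3 = 33·(cos(139.2°) + j·sin(139.2°)) = -24.98 + j21.56 V
Step 2 — Sum components: V_total = 2.736 + j22.84 V.
Step 3 — Convert to polar: |V_total| = 23 V, ∠V_total = 83.2°.

V_total = 23∠83.2° V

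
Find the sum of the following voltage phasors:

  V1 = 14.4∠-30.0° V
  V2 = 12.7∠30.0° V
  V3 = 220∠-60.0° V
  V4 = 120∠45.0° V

Step 1 — Convert each phasor to rectangular form:
  V1 = 14.4·(cos(-30.0°) + j·sin(-30.0°)) = 12.47 - j7.2 V
  V2 = 12.7·(cos(30.0°) + j·sin(30.0°)) = 11 + j6.35 V
  V3 = 220·(cos(-60.0°) + j·sin(-60.0°)) = 110 - j190.5 V
  V4 = 120·(cos(45.0°) + j·sin(45.0°)) = 84.85 + j84.85 V
Step 2 — Sum components: V_total = 218.3 - j106.5 V.
Step 3 — Convert to polar: |V_total| = 242.9 V, ∠V_total = -26.0°.

V_total = 242.9∠-26.0° V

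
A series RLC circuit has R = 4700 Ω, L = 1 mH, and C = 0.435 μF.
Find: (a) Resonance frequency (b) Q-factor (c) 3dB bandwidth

Step 1 — Resonance condition Im(Z)=0 gives ω₀ = 1/√(LC).
Step 2 — ω₀ = 1/√(0.001·4.35e-07) = 4.795e+04 rad/s.
Step 3 — f₀ = ω₀/(2π) = 7631 Hz.
Step 4 — Series Q: Q = ω₀L/R = 4.795e+04·0.001/4700 = 0.0102.
Step 5 — 3dB bandwidth: Δω = ω₀/Q = 4.7e+06 rad/s; BW = Δω/(2π) = 7.48e+05 Hz.

(a) f₀ = 7631 Hz  (b) Q = 0.0102  (c) BW = 7.48e+05 Hz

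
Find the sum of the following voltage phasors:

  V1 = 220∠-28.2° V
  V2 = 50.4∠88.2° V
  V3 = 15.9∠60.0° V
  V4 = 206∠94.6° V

Step 1 — Convert each phasor to rectangular form:
  V1 = 220·(cos(-28.2°) + j·sin(-28.2°)) = 193.9 - j104 V
  V2 = 50.4·(cos(88.2°) + j·sin(88.2°)) = 1.583 + j50.38 V
  V3 = 15.9·(cos(60.0°) + j·sin(60.0°)) = 7.95 + j13.77 V
  V4 = 206·(cos(94.6°) + j·sin(94.6°)) = -16.52 + j205.3 V
Step 2 — Sum components: V_total = 186.9 + j165.5 V.
Step 3 — Convert to polar: |V_total| = 249.7 V, ∠V_total = 41.5°.

V_total = 249.7∠41.5° V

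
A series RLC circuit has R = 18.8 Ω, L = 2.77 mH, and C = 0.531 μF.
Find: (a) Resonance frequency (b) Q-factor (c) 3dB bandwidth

Step 1 — Resonance condition Im(Z)=0 gives ω₀ = 1/√(LC).
Step 2 — ω₀ = 1/√(0.00277·5.31e-07) = 2.607e+04 rad/s.
Step 3 — f₀ = ω₀/(2π) = 4150 Hz.
Step 4 — Series Q: Q = ω₀L/R = 2.607e+04·0.00277/18.8 = 3.842.
Step 5 — 3dB bandwidth: Δω = ω₀/Q = 6787 rad/s; BW = Δω/(2π) = 1080 Hz.

(a) f₀ = 4150 Hz  (b) Q = 3.842  (c) BW = 1080 Hz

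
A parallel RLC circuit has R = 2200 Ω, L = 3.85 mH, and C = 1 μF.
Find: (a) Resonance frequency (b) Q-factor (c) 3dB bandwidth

Step 1 — Resonance: ω₀ = 1/√(LC) = 1/√(0.00385·1e-06) = 1.612e+04 rad/s.
Step 2 — f₀ = ω₀/(2π) = 2565 Hz.
Step 3 — Parallel Q: Q = R/(ω₀L) = 2200/(1.612e+04·0.00385) = 35.46.
Step 4 — Bandwidth: Δω = ω₀/Q = 454.5 rad/s; BW = Δω/(2π) = 72.34 Hz.

(a) f₀ = 2565 Hz  (b) Q = 35.46  (c) BW = 72.34 Hz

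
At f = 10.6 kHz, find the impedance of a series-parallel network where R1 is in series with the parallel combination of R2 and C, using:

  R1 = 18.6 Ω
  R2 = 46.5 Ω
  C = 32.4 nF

Step 1 — Angular frequency: ω = 2π·f = 2π·1.06e+04 = 6.66e+04 rad/s.
Step 2 — Component impedances:
  R1: Z = R = 18.6 Ω
  R2: Z = R = 46.5 Ω
  C: Z = 1/(jωC) = -j/(ω·C) = 0 - j463.4 Ω
Step 3 — Parallel branch: R2 || C = 1/(1/R2 + 1/C) = 46.04 - j4.619 Ω.
Step 4 — Series with R1: Z_total = R1 + (R2 || C) = 64.64 - j4.619 Ω = 64.8∠-4.1° Ω.

Z = 64.64 - j4.619 Ω = 64.8∠-4.1° Ω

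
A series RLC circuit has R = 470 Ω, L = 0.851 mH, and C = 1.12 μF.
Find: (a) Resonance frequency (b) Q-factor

Step 1 — Resonance condition Im(Z)=0 gives ω₀ = 1/√(LC).
Step 2 — ω₀ = 1/√(0.000851·1.12e-06) = 3.239e+04 rad/s.
Step 3 — f₀ = ω₀/(2π) = 5155 Hz.
Step 4 — Series Q: Q = ω₀L/R = 3.239e+04·0.000851/470 = 0.05865.

(a) f₀ = 5155 Hz  (b) Q = 0.05865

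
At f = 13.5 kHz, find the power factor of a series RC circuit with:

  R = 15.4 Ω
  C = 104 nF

Step 1 — Angular frequency: ω = 2π·f = 2π·1.35e+04 = 8.482e+04 rad/s.
Step 2 — Component impedances:
  R: Z = R = 15.4 Ω
  C: Z = 1/(jωC) = -j/(ω·C) = 0 - j113.4 Ω
Step 3 — Series combination: Z_total = R + C = 15.4 - j113.4 Ω = 114.4∠-82.3° Ω.
Step 4 — Power factor: PF = cos(φ) = Re(Z)/|Z| = 15.4/114.4 = 0.1346.
Step 5 — Type: Im(Z) = -113.4 ⇒ leading (phase φ = -82.3°).

PF = 0.1346 (leading, φ = -82.3°)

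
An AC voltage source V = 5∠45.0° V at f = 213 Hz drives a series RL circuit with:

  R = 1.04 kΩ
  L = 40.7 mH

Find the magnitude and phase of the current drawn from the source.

Step 1 — Angular frequency: ω = 2π·f = 2π·213 = 1338 rad/s.
Step 2 — Component impedances:
  R: Z = R = 1040 Ω
  L: Z = jωL = j·1338·0.0407 = 0 + j54.47 Ω
Step 3 — Series combination: Z_total = R + L = 1040 + j54.47 Ω = 1041∠3.0° Ω.
Step 4 — Source phasor: V = 5∠45.0° V = 3.536 + j3.536 V.
Step 5 — Ohm's law: I = V / Z_total = (3.536 + j3.536) / (1040 + j54.47) = 0.003568 + j0.003213 A.
Step 6 — Convert to polar: |I| = 0.004801 A, ∠I = 42.0°.

I = 0.004801∠42.0° A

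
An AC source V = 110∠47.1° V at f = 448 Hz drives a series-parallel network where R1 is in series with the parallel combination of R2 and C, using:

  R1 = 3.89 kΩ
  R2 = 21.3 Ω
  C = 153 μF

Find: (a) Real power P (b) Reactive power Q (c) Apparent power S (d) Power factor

Step 1 — Angular frequency: ω = 2π·f = 2π·448 = 2815 rad/s.
Step 2 — Component impedances:
  R1: Z = R = 3890 Ω
  R2: Z = R = 21.3 Ω
  C: Z = 1/(jωC) = -j/(ω·C) = 0 - j2.322 Ω
Step 3 — Parallel branch: R2 || C = 1/(1/R2 + 1/C) = 0.2501 - j2.295 Ω.
Step 4 — Series with R1: Z_total = R1 + (R2 || C) = 3890 - j2.295 Ω = 3890∠-0.0° Ω.
Step 5 — Source phasor: V = 110∠47.1° V = 74.88 + j80.58 V.
Step 6 — Current: I = V / Z = 0.01924 + j0.02072 A = 0.02828∠47.1° A.
Step 7 — Complex power: S = V·I* = 3.11 - j0.001835 VA.
Step 8 — Real power: P = Re(S) = 3.11 W.
Step 9 — Reactive power: Q = Im(S) = -0.001835 VAR.
Step 10 — Apparent power: |S| = 3.11 VA.
Step 11 — Power factor: PF = P/|S| = 1 (leading).

(a) P = 3.11 W  (b) Q = -0.001835 VAR  (c) S = 3.11 VA  (d) PF = 1 (leading)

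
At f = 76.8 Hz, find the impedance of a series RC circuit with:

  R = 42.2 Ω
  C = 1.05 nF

Step 1 — Angular frequency: ω = 2π·f = 2π·76.8 = 482.5 rad/s.
Step 2 — Component impedances:
  R: Z = R = 42.2 Ω
  C: Z = 1/(jωC) = -j/(ω·C) = 0 - j1.974e+06 Ω
Step 3 — Series combination: Z_total = R + C = 42.2 - j1.974e+06 Ω = 1.974e+06∠-90.0° Ω.

Z = 42.2 - j1.974e+06 Ω = 1.974e+06∠-90.0° Ω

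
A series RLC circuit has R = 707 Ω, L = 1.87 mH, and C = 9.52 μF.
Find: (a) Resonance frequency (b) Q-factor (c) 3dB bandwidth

Step 1 — Resonance: ω₀ = 1/√(LC) = 1/√(0.00187·9.52e-06) = 7495 rad/s.
Step 2 — f₀ = ω₀/(2π) = 1193 Hz.
Step 3 — Series Q: Q = ω₀L/R = 7495·0.00187/707 = 0.01982.
Step 4 — Bandwidth: Δω = ω₀/Q = 3.781e+05 rad/s; BW = Δω/(2π) = 6.017e+04 Hz.

(a) f₀ = 1193 Hz  (b) Q = 0.01982  (c) BW = 6.017e+04 Hz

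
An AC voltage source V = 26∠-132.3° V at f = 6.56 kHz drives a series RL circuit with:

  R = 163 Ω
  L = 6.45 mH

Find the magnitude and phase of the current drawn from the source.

Step 1 — Angular frequency: ω = 2π·f = 2π·6560 = 4.122e+04 rad/s.
Step 2 — Component impedances:
  R: Z = R = 163 Ω
  L: Z = jωL = j·4.122e+04·0.00645 = 0 + j265.9 Ω
Step 3 — Series combination: Z_total = R + L = 163 + j265.9 Ω = 311.8∠58.5° Ω.
Step 4 — Source phasor: V = 26∠-132.3° V = -17.5 - j19.23 V.
Step 5 — Ohm's law: I = V / Z_total = (-17.5 - j19.23) / (163 + j265.9) = -0.0819 + j0.0156 A.
Step 6 — Convert to polar: |I| = 0.08337 A, ∠I = 169.2°.

I = 0.08337∠169.2° A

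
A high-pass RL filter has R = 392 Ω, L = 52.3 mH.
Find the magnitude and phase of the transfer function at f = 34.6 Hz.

Step 1 — Angular frequency: ω = 2π·34.6 = 217.4 rad/s.
Step 2 — Transfer function: H(jω) = jωL/(R + jωL).
Step 3 — Numerator jωL = j·11.37; denominator R + jωL = 392 + j11.37.
Step 4 — H = 0.0008406 + j0.02898.
Step 5 — Magnitude: |H| = 0.02899 (-30.8 dB); phase: φ = 88.3°.

|H| = 0.02899 (-30.8 dB), φ = 88.3°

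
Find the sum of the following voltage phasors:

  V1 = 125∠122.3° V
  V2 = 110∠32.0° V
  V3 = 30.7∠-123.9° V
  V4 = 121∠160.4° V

Step 1 — Convert each phasor to rectangular form:
  V1 = 125·(cos(122.3°) + j·sin(122.3°)) = -66.79 + j105.7 V
  V2 = 110·(cos(32.0°) + j·sin(32.0°)) = 93.29 + j58.29 V
  V3 = 30.7·(cos(-123.9°) + j·sin(-123.9°)) = -17.12 - j25.48 V
  V4 = 121·(cos(160.4°) + j·sin(160.4°)) = -114 + j40.59 V
Step 2 — Sum components: V_total = -104.6 + j179.1 V.
Step 3 — Convert to polar: |V_total| = 207.4 V, ∠V_total = 120.3°.

V_total = 207.4∠120.3° V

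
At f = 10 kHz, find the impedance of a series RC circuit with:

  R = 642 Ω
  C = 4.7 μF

Step 1 — Angular frequency: ω = 2π·f = 2π·1e+04 = 6.283e+04 rad/s.
Step 2 — Component impedances:
  R: Z = R = 642 Ω
  C: Z = 1/(jωC) = -j/(ω·C) = 0 - j3.386 Ω
Step 3 — Series combination: Z_total = R + C = 642 - j3.386 Ω = 642∠-0.3° Ω.

Z = 642 - j3.386 Ω = 642∠-0.3° Ω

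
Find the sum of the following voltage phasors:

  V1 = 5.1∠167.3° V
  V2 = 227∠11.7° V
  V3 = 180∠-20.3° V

Step 1 — Convert each phasor to rectangular form:
  V1 = 5.1·(cos(167.3°) + j·sin(167.3°)) = -4.975 + j1.121 V
  V2 = 227·(cos(11.7°) + j·sin(11.7°)) = 222.3 + j46.03 V
  V3 = 180·(cos(-20.3°) + j·sin(-20.3°)) = 168.8 - j62.45 V
Step 2 — Sum components: V_total = 386.1 - j15.29 V.
Step 3 — Convert to polar: |V_total| = 386.4 V, ∠V_total = -2.3°.

V_total = 386.4∠-2.3° V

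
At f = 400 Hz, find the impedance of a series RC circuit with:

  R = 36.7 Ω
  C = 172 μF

Step 1 — Angular frequency: ω = 2π·f = 2π·400 = 2513 rad/s.
Step 2 — Component impedances:
  R: Z = R = 36.7 Ω
  C: Z = 1/(jωC) = -j/(ω·C) = 0 - j2.313 Ω
Step 3 — Series combination: Z_total = R + C = 36.7 - j2.313 Ω = 36.77∠-3.6° Ω.

Z = 36.7 - j2.313 Ω = 36.77∠-3.6° Ω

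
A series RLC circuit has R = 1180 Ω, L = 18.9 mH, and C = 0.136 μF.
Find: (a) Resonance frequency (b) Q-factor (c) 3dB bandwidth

Step 1 — Resonance: ω₀ = 1/√(LC) = 1/√(0.0189·1.36e-07) = 1.972e+04 rad/s.
Step 2 — f₀ = ω₀/(2π) = 3139 Hz.
Step 3 — Series Q: Q = ω₀L/R = 1.972e+04·0.0189/1180 = 0.3159.
Step 4 — Bandwidth: Δω = ω₀/Q = 6.243e+04 rad/s; BW = Δω/(2π) = 9937 Hz.

(a) f₀ = 3139 Hz  (b) Q = 0.3159  (c) BW = 9937 Hz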